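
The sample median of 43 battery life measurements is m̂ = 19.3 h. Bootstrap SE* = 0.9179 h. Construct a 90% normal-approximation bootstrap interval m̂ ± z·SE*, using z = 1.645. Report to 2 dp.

Margin = 1.645 × 0.9179 = 1.510
Interval: 19.3 ± 1.510

(17.79, 20.81)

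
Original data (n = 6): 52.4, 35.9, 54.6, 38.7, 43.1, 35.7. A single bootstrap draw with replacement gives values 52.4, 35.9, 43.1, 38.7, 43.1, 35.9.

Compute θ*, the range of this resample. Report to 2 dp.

Range = 52.4 − 35.9 = 16.50

θ* = 16.50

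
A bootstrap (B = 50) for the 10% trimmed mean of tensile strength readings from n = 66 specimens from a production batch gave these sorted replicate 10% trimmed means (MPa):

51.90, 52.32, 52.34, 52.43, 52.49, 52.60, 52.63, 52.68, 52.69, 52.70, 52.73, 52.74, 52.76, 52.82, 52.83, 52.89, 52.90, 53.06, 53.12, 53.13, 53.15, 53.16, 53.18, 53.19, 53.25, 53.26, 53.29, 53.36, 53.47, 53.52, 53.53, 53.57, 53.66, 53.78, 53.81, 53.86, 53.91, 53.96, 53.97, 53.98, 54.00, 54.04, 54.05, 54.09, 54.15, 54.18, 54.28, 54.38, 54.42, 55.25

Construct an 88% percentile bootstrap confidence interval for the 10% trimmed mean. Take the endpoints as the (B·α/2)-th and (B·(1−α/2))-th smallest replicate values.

α = 0.12; lower rank = 50 × 0.060 = 3; upper rank = 50 × 0.940 = 47.
The 3rd smallest replicate is 52.34; the 47th is 54.28.

(52.34, 54.28)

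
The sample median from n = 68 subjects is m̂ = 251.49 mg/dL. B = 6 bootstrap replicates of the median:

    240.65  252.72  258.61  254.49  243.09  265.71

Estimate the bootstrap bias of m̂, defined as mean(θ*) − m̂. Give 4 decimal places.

mean(θ*) = (240.65 + 252.72 + 258.61 + 254.49 + 243.09 + 265.71) / 6 = 252.54500
bias = 252.54500 − 251.49

bias = +1.0550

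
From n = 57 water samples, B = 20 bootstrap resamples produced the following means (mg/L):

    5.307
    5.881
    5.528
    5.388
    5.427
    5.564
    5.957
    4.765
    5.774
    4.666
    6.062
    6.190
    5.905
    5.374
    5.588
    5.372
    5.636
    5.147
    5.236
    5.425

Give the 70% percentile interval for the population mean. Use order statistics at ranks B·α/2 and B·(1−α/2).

Sorted replicates: 4.666, 4.765, 5.147, 5.236, 5.307, 5.372, 5.374, 5.388, 5.425, 5.427, 5.528, 5.564, 5.588, 5.636, 5.774, 5.881, 5.905, 5.957, 6.062, 6.190
α = 0.30; lower rank = 20 × 0.150 = 3; upper rank = 20 × 0.850 = 17.
The 3rd smallest replicate is 5.147; the 17th is 5.905.

(5.147, 5.905)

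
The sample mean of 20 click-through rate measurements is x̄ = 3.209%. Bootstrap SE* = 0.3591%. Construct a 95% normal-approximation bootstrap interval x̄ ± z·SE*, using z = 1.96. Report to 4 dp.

(2.5052, 3.9128)

Margin = 1.96 × 0.3591 = 0.70384
Interval: 3.209 ± 0.70384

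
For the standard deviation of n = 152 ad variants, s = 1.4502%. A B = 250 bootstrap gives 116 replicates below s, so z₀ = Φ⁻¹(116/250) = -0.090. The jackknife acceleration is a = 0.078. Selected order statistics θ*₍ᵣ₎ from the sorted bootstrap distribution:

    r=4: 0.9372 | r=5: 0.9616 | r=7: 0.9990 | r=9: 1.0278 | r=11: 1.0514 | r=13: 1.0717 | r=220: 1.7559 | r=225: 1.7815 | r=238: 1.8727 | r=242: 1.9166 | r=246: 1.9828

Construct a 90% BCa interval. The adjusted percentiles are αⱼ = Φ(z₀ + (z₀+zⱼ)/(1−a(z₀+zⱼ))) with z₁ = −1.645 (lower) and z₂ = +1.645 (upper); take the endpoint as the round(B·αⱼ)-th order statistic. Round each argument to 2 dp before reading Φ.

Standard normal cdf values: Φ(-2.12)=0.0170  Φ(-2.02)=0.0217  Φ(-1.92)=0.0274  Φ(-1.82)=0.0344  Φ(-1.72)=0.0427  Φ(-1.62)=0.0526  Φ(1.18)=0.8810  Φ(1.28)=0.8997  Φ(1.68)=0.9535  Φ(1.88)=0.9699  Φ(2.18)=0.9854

(1.0717, 1.8727)

Lower: z₀ + z₁ = -0.090 + (-1.645) = -1.735; 1 − a(z₀+z₁) = 1 − (0.078)(-1.735) = 1.1353; argument = -0.090 + (-1.735)/1.1353 = -1.6182 → -1.62.
α₁ = Φ(-1.62) = 0.0526; rank = round(250 × 0.0526) = 13; θ*₍13₎ = 1.0717.
Upper: z₀ + z₂ = 1.555; 1 − a(z₀+z₂) = 0.8787; argument = 1.6796 → 1.68; α₂ = 0.9535; rank = 238; θ*₍238₎ = 1.8727.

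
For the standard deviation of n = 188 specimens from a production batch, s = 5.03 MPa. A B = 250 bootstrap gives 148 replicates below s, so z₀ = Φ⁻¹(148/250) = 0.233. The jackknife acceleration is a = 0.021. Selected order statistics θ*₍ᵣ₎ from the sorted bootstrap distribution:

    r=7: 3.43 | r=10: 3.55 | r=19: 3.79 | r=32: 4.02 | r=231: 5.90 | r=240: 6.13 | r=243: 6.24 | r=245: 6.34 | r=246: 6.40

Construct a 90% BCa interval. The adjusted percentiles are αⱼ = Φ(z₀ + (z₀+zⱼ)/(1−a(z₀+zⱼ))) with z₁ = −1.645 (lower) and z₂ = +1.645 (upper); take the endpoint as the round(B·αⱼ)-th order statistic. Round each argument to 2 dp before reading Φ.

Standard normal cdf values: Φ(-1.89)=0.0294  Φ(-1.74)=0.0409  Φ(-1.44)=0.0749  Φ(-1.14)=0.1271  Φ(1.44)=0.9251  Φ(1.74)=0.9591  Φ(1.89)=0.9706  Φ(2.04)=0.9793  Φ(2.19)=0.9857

Lower: z₀ + z₁ = 0.233 + (-1.645) = -1.412; 1 − a(z₀+z₁) = 1 − (0.021)(-1.412) = 1.0297; argument = 0.233 + (-1.412)/1.0297 = -1.1383 → -1.14.
α₁ = Φ(-1.14) = 0.1271; rank = round(250 × 0.1271) = 32; θ*₍32₎ = 4.02.
Upper: z₀ + z₂ = 1.878; 1 − a(z₀+z₂) = 0.9606; argument = 2.1881 → 2.19; α₂ = 0.9857; rank = 246; θ*₍246₎ = 6.40.

(4.02, 6.40)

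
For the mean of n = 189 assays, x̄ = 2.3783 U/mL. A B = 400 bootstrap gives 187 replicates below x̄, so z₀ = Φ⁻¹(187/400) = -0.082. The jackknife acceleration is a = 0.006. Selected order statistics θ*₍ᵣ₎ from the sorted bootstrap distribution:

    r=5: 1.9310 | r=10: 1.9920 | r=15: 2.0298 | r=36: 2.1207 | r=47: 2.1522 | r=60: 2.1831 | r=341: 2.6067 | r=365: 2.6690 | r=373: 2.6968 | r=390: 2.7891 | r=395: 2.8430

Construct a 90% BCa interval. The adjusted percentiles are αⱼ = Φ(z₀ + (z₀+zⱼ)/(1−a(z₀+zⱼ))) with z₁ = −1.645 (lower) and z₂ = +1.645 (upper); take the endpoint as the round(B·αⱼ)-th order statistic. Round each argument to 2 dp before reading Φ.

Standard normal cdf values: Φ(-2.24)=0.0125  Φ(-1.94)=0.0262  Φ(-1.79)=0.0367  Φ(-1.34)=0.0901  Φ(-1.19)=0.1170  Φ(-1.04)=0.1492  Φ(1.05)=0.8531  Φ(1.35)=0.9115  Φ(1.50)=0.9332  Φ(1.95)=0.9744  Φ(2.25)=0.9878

(2.0298, 2.6968)

Lower: z₀ + z₁ = -0.082 + (-1.645) = -1.727; 1 − a(z₀+z₁) = 1 − (0.006)(-1.727) = 1.0104; argument = -0.082 + (-1.727)/1.0104 = -1.7913 → -1.79.
α₁ = Φ(-1.79) = 0.0367; rank = round(400 × 0.0367) = 15; θ*₍15₎ = 2.0298.
Upper: z₀ + z₂ = 1.563; 1 − a(z₀+z₂) = 0.9906; argument = 1.4958 → 1.50; α₂ = 0.9332; rank = 373; θ*₍373₎ = 2.6968.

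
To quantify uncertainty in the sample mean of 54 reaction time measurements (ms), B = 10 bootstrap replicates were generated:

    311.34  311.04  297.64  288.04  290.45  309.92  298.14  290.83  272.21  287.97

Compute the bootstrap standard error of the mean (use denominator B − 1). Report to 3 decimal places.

SE* = 12.531

Bootstrap SE is the standard deviation of the 10 replicate means.
Mean of replicates: (311.34 + 311.04 + 297.64 + 288.04 + 290.45 + 309.92 + 298.14 + 290.83 + 272.21 + 287.97) / 10 = 2957.5800 / 10 = 295.7580
Sum of squared deviations: (+15.5820)² + (+15.2820)² + (+1.8820)² + (−7.7180)² + (−5.3080)² + (+14.1620)² + (+2.3820)² + (−4.9280)² + (−23.5480)² + (−7.7880)² = 1413.3052
Variance = 1413.3052 / 9 = 157.0339
SE* = √157.0339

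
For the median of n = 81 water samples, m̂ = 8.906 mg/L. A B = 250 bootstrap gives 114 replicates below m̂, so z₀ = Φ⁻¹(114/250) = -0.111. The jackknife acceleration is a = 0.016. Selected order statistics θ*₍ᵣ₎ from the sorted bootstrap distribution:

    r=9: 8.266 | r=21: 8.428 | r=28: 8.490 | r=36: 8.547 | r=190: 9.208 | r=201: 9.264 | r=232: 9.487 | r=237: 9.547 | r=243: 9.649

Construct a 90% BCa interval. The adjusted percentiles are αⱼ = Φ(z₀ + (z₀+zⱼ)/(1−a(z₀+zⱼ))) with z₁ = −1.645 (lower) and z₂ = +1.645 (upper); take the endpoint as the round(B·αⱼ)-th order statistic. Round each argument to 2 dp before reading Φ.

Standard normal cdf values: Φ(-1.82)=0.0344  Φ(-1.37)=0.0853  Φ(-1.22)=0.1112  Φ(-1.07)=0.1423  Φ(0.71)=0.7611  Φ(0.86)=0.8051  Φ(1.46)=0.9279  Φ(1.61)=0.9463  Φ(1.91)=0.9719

Lower: z₀ + z₁ = -0.111 + (-1.645) = -1.756; 1 − a(z₀+z₁) = 1 − (0.016)(-1.756) = 1.0281; argument = -0.111 + (-1.756)/1.0281 = -1.8190 → -1.82.
α₁ = Φ(-1.82) = 0.0344; rank = round(250 × 0.0344) = 9; θ*₍9₎ = 8.266.
Upper: z₀ + z₂ = 1.534; 1 − a(z₀+z₂) = 0.9755; argument = 1.4616 → 1.46; α₂ = 0.9279; rank = 232; θ*₍232₎ = 9.487.

(8.266, 9.487)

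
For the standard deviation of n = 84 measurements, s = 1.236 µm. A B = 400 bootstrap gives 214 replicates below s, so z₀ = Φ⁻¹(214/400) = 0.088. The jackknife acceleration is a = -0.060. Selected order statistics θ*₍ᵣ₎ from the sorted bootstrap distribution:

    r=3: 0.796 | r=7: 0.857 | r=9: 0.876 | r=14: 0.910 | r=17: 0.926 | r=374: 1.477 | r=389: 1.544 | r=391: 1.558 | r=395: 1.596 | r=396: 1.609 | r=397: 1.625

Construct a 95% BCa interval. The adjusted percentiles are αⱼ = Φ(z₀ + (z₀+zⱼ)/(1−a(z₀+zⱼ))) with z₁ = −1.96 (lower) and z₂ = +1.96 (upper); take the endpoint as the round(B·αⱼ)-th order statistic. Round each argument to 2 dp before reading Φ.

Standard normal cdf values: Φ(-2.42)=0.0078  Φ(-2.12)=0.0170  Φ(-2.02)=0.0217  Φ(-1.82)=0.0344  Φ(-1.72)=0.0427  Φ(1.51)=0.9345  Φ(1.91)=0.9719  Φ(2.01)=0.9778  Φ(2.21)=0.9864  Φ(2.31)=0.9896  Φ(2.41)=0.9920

(0.876, 1.544)

Lower: z₀ + z₁ = 0.088 + (-1.960) = -1.872; 1 − a(z₀+z₁) = 1 − (-0.060)(-1.872) = 0.8877; argument = 0.088 + (-1.872)/0.8877 = -2.0209 → -2.02.
α₁ = Φ(-2.02) = 0.0217; rank = round(400 × 0.0217) = 9; θ*₍9₎ = 0.876.
Upper: z₀ + z₂ = 2.048; 1 − a(z₀+z₂) = 1.1229; argument = 1.9119 → 1.91; α₂ = 0.9719; rank = 389; θ*₍389₎ = 1.544.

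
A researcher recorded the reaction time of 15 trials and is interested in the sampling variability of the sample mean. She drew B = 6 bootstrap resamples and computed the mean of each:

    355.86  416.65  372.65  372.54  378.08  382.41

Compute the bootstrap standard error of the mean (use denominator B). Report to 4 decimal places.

Bootstrap SE is the standard deviation of the 6 replicate means.
Mean of replicates: (355.86 + 416.65 + 372.65 + 372.54 + 378.08 + 382.41) / 6 = 2278.19000 / 6 = 379.69833
Sum of squared deviations: (−23.83833)² + (+36.95167)² + (−7.04833)² + (−7.15833)² + (−1.61833)² + (+2.71167)² = 2044.58468
Variance = 2044.58468 / 6 = 340.76411
SE* = √340.76411

SE* = 18.4598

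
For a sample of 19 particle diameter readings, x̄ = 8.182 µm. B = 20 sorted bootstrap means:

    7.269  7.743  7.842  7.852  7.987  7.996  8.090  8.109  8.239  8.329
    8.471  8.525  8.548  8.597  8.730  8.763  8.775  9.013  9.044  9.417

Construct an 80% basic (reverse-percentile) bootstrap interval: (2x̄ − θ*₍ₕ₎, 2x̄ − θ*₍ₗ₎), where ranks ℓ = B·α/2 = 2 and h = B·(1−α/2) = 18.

Percentile endpoints at ranks 2 and 18: θ*₍2₎ = 7.743, θ*₍18₎ = 9.013.
Basic interval reflects these around x̄:
  lower = 2 × 8.182 − 9.013 = 7.351
  upper = 2 × 8.182 − 7.743 = 8.621

(7.351, 8.621)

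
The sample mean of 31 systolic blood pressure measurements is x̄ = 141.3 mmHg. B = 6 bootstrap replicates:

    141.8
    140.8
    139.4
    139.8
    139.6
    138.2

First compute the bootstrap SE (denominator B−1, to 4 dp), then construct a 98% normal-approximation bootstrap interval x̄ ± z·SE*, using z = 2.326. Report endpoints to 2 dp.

(138.42, 144.18)

Mean of replicates = 139.9333; sum of squared deviations = 7.6533; SE* = √(7.6533/5) = 1.2372
Margin = 2.326 × 1.2372 = 2.878
Interval: 141.3 ± 2.878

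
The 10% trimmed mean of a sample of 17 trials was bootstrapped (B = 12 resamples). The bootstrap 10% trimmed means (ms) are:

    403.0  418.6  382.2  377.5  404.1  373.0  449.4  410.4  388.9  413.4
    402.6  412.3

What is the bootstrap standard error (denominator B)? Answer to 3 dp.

SE* = 20.060

Bootstrap SE is the standard deviation of the 12 replicate 10% trimmed means.
Mean of replicates: (403.0 + 418.6 + 382.2 + 377.5 + 404.1 + 373.0 + 449.4 + 410.4 + 388.9 + 413.4 + 402.6 + 412.3) / 12 = 4835.4000 / 12 = 402.9500
Sum of squared deviations: (+0.0500)² + (+15.6500)² + (−20.7500)² + (−25.4500)² + (+1.1500)² + (−29.9500)² + (+46.4500)² + (+7.4500)² + (−14.0500)² + (+10.4500)² + (−0.3500)² + (+9.3500)² = 4828.7700
Variance = 4828.7700 / 12 = 402.3975
SE* = √402.3975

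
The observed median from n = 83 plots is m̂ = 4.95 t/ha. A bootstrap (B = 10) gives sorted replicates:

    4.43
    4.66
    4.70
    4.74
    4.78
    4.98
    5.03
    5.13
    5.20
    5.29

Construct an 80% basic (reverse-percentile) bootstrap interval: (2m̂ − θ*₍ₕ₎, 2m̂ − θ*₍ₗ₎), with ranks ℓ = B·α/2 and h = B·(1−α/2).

(4.70, 5.47)

Percentile endpoints at ranks 1 and 9: θ*₍1₎ = 4.43, θ*₍9₎ = 5.20.
Basic interval reflects these around m̂:
  lower = 2 × 4.95 − 5.20 = 4.70
  upper = 2 × 4.95 − 4.43 = 5.47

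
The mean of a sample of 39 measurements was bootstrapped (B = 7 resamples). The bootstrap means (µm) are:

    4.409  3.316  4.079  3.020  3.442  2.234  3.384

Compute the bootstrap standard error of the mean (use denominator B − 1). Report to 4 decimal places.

SE* = 0.7061

Bootstrap SE is the standard deviation of the 7 replicate means.
Mean of replicates: (4.409 + 3.316 + 4.079 + 3.020 + 3.442 + 2.234 + 3.384) / 7 = 23.88400 / 7 = 3.41200
Sum of squared deviations: (+0.99700)² + (−0.09600)² + (+0.66700)² + (−0.39200)² + (+0.03000)² + (−1.17800)² + (−0.02800)² = 2.99115
Variance = 2.99115 / 6 = 0.49852
SE* = √0.49852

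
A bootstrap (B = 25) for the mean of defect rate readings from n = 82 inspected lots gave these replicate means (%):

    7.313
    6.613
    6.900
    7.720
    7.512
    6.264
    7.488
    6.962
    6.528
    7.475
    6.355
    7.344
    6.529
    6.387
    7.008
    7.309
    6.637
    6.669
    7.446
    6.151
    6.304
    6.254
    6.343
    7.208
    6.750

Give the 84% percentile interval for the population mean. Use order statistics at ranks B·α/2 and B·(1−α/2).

Sorted replicates: 6.151, 6.254, 6.264, 6.304, 6.343, 6.355, 6.387, 6.528, 6.529, 6.613, 6.637, 6.669, 6.750, 6.900, 6.962, 7.008, 7.208, 7.309, 7.313, 7.344, 7.446, 7.475, 7.488, 7.512, 7.720
α = 0.16; lower rank = 25 × 0.080 = 2; upper rank = 25 × 0.920 = 23.
The 2nd smallest replicate is 6.254; the 23rd is 7.488.

(6.254, 7.488)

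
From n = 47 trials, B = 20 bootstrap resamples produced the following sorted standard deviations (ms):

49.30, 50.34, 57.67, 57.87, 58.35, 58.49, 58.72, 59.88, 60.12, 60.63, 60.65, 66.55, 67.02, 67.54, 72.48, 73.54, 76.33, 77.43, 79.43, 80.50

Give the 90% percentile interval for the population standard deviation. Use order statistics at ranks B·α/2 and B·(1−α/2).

(49.30, 79.43)

α = 0.10; lower rank = 20 × 0.050 = 1; upper rank = 20 × 0.950 = 19.
The 1st smallest replicate is 49.30; the 19th is 79.43.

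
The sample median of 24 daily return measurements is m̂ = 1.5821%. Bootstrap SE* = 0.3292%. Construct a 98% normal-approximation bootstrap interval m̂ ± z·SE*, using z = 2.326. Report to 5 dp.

(0.81638, 2.34782)

Margin = 2.326 × 0.3292 = 0.765719
Interval: 1.5821 ± 0.765719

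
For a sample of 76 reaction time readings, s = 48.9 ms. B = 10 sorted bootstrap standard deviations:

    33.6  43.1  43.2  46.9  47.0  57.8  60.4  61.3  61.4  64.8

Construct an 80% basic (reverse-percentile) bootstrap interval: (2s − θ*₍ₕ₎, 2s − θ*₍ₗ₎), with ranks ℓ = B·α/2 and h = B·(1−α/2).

Percentile endpoints at ranks 1 and 9: θ*₍1₎ = 33.6, θ*₍9₎ = 61.4.
Basic interval reflects these around s:
  lower = 2 × 48.9 − 61.4 = 36.4
  upper = 2 × 48.9 − 33.6 = 64.2

(36.4, 64.2)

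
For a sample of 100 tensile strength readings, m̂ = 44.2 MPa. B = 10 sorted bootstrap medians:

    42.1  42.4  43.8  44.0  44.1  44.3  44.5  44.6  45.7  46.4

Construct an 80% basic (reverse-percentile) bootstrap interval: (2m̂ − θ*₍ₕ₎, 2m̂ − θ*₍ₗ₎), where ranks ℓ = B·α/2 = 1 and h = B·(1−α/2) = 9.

Percentile endpoints at ranks 1 and 9: θ*₍1₎ = 42.1, θ*₍9₎ = 45.7.
Basic interval reflects these around m̂:
  lower = 2 × 44.2 − 45.7 = 42.7
  upper = 2 × 44.2 − 42.1 = 46.3

(42.7, 46.3)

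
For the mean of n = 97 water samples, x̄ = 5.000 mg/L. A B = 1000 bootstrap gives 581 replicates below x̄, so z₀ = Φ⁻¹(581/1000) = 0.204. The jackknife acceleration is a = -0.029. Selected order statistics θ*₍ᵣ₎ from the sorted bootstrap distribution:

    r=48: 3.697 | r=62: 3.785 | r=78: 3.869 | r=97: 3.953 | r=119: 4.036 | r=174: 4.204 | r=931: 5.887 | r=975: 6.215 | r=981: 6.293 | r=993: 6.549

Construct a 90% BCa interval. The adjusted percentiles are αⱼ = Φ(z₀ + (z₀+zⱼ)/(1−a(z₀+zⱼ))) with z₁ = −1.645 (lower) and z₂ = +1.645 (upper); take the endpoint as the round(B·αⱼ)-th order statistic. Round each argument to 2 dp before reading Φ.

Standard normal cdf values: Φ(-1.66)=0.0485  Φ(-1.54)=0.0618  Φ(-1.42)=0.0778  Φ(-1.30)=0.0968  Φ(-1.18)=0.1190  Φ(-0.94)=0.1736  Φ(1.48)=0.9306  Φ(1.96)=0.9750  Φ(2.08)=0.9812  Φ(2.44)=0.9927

Lower: z₀ + z₁ = 0.204 + (-1.645) = -1.441; 1 − a(z₀+z₁) = 1 − (-0.029)(-1.441) = 0.9582; argument = 0.204 + (-1.441)/0.9582 = -1.2998 → -1.30.
α₁ = Φ(-1.30) = 0.0968; rank = round(1000 × 0.0968) = 97; θ*₍97₎ = 3.953.
Upper: z₀ + z₂ = 1.849; 1 − a(z₀+z₂) = 1.0536; argument = 1.9589 → 1.96; α₂ = 0.9750; rank = 975; θ*₍975₎ = 6.215.

(3.953, 6.215)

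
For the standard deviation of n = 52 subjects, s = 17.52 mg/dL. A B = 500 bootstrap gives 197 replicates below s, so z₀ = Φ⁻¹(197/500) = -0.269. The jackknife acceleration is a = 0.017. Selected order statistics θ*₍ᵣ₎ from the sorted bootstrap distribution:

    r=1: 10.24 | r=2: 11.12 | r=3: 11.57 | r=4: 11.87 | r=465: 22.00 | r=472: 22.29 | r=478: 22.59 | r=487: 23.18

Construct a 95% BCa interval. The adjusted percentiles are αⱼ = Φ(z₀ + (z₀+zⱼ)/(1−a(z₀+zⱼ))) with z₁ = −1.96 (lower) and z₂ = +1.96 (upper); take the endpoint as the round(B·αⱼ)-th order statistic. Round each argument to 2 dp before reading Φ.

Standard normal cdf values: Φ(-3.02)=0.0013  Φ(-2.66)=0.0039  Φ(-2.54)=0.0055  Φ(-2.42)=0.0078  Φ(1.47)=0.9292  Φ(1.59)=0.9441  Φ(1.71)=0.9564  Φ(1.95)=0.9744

Lower: z₀ + z₁ = -0.269 + (-1.960) = -2.229; 1 − a(z₀+z₁) = 1 − (0.017)(-2.229) = 1.0379; argument = -0.269 + (-2.229)/1.0379 = -2.4166 → -2.42.
α₁ = Φ(-2.42) = 0.0078; rank = round(500 × 0.0078) = 4; θ*₍4₎ = 11.87.
Upper: z₀ + z₂ = 1.691; 1 − a(z₀+z₂) = 0.9713; argument = 1.4720 → 1.47; α₂ = 0.9292; rank = 465; θ*₍465₎ = 22.00.

(11.87, 22.00)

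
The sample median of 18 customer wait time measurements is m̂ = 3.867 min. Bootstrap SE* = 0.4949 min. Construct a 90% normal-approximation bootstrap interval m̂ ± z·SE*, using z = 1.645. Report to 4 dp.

Margin = 1.645 × 0.4949 = 0.81411
Interval: 3.867 ± 0.81411

(3.0529, 4.6811)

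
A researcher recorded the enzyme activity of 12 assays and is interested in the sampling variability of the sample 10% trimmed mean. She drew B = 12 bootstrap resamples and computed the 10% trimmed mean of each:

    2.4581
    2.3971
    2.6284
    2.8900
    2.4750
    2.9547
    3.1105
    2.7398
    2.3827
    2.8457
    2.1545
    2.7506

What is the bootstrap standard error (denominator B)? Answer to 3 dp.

Bootstrap SE is the standard deviation of the 12 replicate 10% trimmed means.
Mean of replicates: (2.4581 + 2.3971 + 2.6284 + 2.8900 + 2.4750 + 2.9547 + 3.1105 + 2.7398 + 2.3827 + 2.8457 + 2.1545 + 2.7506) / 12 = 31.78710 / 12 = 2.64892
Sum of squared deviations: (−0.19082)² + (−0.25182)² + (−0.02052)² + (+0.24108)² + (−0.17392)² + (+0.30578)² + (+0.46158)² + (+0.09088)² + (−0.26622)² + (+0.19678)² + (−0.49442)² + (+0.10168)² = 0.86782
Variance = 0.86782 / 12 = 0.07232
SE* = √0.07232

SE* = 0.269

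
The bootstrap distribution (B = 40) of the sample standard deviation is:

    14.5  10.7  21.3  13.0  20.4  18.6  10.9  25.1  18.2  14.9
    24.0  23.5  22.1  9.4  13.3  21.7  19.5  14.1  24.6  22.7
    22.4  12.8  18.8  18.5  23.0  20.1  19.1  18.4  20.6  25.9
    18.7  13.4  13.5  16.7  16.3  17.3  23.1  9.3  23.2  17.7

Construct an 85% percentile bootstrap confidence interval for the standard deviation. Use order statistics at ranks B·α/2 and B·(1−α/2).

Sorted replicates: 9.3, 9.4, 10.7, 10.9, 12.8, 13.0, 13.3, 13.4, 13.5, 14.1, 14.5, 14.9, 16.3, 16.7, 17.3, 17.7, 18.2, 18.4, 18.5, 18.6, 18.7, 18.8, 19.1, 19.5, 20.1, 20.4, 20.6, 21.3, 21.7, 22.1, 22.4, 22.7, 23.0, 23.1, 23.2, 23.5, 24.0, 24.6, 25.1, 25.9
α = 0.15; lower rank = 40 × 0.075 = 3; upper rank = 40 × 0.925 = 37.
The 3rd smallest replicate is 10.7; the 37th is 24.0.

(10.7, 24.0)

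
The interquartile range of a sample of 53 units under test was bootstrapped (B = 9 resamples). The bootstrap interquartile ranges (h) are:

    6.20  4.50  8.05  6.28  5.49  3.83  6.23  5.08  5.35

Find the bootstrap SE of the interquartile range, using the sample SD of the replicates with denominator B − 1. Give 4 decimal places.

Bootstrap SE is the standard deviation of the 9 replicate interquartile ranges.
Mean of replicates: (6.20 + 4.50 + 8.05 + 6.28 + 5.49 + 3.83 + 6.23 + 5.08 + 5.35) / 9 = 51.01000 / 9 = 5.66778
Sum of squared deviations: (+0.53222)² + (−1.16778)² + (+2.38222)² + (+0.61222)² + (−0.17778)² + (−1.83778)² + (+0.56222)² + (−0.58778)² + (−0.31778)² = 11.86836
Variance = 11.86836 / 8 = 1.48354
SE* = √1.48354

SE* = 1.2180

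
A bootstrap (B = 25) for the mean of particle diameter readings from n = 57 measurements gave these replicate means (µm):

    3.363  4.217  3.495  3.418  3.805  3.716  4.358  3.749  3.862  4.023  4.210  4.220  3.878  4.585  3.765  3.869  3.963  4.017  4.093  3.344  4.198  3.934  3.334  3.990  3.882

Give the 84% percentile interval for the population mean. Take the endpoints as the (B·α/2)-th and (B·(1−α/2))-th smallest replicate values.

Sorted replicates: 3.334, 3.344, 3.363, 3.418, 3.495, 3.716, 3.749, 3.765, 3.805, 3.862, 3.869, 3.878, 3.882, 3.934, 3.963, 3.990, 4.017, 4.023, 4.093, 4.198, 4.210, 4.217, 4.220, 4.358, 4.585
α = 0.16; lower rank = 25 × 0.080 = 2; upper rank = 25 × 0.920 = 23.
The 2nd smallest replicate is 3.344; the 23rd is 4.220.

(3.344, 4.220)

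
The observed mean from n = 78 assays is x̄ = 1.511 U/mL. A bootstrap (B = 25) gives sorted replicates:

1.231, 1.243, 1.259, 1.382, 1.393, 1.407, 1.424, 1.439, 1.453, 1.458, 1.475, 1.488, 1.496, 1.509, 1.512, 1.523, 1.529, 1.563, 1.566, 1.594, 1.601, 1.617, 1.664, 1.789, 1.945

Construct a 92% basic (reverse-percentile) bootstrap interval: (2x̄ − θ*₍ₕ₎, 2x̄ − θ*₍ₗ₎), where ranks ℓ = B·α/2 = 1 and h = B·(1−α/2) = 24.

Percentile endpoints at ranks 1 and 24: θ*₍1₎ = 1.231, θ*₍24₎ = 1.789.
Basic interval reflects these around x̄:
  lower = 2 × 1.511 − 1.789 = 1.233
  upper = 2 × 1.511 − 1.231 = 1.791

(1.233, 1.791)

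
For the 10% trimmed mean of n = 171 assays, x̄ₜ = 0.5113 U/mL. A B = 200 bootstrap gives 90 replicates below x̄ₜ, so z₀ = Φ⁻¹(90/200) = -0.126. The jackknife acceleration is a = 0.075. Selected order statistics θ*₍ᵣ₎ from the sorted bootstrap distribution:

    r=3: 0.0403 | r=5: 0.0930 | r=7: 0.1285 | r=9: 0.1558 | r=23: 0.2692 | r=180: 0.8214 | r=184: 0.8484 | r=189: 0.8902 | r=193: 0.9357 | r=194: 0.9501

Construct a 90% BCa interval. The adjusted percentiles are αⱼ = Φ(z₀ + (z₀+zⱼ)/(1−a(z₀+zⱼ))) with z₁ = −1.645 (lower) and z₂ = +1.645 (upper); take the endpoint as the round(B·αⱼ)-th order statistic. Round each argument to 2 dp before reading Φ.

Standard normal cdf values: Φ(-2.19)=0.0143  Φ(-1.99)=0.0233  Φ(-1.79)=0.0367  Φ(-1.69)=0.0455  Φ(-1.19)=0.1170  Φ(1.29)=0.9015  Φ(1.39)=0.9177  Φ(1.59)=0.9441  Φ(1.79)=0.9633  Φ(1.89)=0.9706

(0.1558, 0.8902)

Lower: z₀ + z₁ = -0.126 + (-1.645) = -1.771; 1 − a(z₀+z₁) = 1 − (0.075)(-1.771) = 1.1328; argument = -0.126 + (-1.771)/1.1328 = -1.6893 → -1.69.
α₁ = Φ(-1.69) = 0.0455; rank = round(200 × 0.0455) = 9; θ*₍9₎ = 0.1558.
Upper: z₀ + z₂ = 1.519; 1 − a(z₀+z₂) = 0.8861; argument = 1.5883 → 1.59; α₂ = 0.9441; rank = 189; θ*₍189₎ = 0.8902.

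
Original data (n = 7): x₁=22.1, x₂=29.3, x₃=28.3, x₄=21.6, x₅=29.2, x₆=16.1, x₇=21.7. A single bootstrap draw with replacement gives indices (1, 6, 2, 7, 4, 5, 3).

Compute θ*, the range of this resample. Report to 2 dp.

Resample values: 22.1, 16.1, 29.3, 21.7, 21.6, 29.2, 28.3.
Range = 29.3 − 16.1 = 13.20

θ* = 13.20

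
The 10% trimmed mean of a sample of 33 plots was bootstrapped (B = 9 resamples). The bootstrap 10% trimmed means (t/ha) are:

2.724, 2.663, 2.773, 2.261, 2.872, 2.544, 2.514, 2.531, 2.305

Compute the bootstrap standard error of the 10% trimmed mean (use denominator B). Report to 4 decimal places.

Bootstrap SE is the standard deviation of the 9 replicate 10% trimmed means.
Mean of replicates: (2.724 + 2.663 + 2.773 + 2.261 + 2.872 + 2.544 + 2.514 + 2.531 + 2.305) / 9 = 23.18700 / 9 = 2.57633
Sum of squared deviations: (+0.14767)² + (+0.08667)² + (+0.19667)² + (−0.31533)² + (+0.29567)² + (−0.03233)² + (−0.06233)² + (−0.04533)² + (−0.27133)² = 0.33546
Variance = 0.33546 / 9 = 0.03727
SE* = √0.03727

SE* = 0.1931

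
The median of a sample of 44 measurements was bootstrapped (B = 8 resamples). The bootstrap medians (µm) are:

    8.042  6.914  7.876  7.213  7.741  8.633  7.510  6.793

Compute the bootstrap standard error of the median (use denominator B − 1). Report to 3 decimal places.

Bootstrap SE is the standard deviation of the 8 replicate medians.
Mean of replicates: (8.042 + 6.914 + 7.876 + 7.213 + 7.741 + 8.633 + 7.510 + 6.793) / 8 = 60.7220 / 8 = 7.5903
Sum of squared deviations: (+0.4517)² + (−0.6763)² + (+0.2858)² + (−0.3773)² + (+0.1507)² + (+1.0427)² + (−0.0803)² + (−0.7973)² = 2.6375
Variance = 2.6375 / 7 = 0.3768
SE* = √0.3768

SE* = 0.614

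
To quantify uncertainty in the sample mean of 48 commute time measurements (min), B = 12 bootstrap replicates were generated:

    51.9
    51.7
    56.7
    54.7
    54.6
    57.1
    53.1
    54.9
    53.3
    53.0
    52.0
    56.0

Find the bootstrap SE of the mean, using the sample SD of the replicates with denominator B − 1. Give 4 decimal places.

Bootstrap SE is the standard deviation of the 12 replicate means.
Mean of replicates: (51.9 + 51.7 + 56.7 + 54.7 + 54.6 + 57.1 + 53.1 + 54.9 + 53.3 + 53.0 + 52.0 + 56.0) / 12 = 649.00000 / 12 = 54.08333
Sum of squared deviations: (−2.18333)² + (−2.38333)² + (+2.61667)² + (+0.61667)² + (+0.51667)² + (+3.01667)² + (−0.98333)² + (+0.81667)² + (−0.78333)² + (−1.08333)² + (−2.08333)² + (+1.91667)² = 38.47667
Variance = 38.47667 / 11 = 3.49788
SE* = √3.49788

SE* = 1.8703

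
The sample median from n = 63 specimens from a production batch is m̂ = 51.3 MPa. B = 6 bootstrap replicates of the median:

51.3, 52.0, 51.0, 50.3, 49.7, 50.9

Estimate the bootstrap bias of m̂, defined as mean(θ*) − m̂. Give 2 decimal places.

mean(θ*) = (51.3 + 52.0 + 51.0 + 50.3 + 49.7 + 50.9) / 6 = 50.867
bias = 50.867 − 51.3

bias = −0.43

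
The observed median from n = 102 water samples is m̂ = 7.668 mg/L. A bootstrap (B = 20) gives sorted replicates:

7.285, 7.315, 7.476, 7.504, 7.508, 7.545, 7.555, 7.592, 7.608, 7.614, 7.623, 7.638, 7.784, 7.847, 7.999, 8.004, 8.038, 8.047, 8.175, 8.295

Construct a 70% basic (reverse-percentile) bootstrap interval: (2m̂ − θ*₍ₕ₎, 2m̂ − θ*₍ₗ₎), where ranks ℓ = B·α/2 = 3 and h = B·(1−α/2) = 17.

Percentile endpoints at ranks 3 and 17: θ*₍3₎ = 7.476, θ*₍17₎ = 8.038.
Basic interval reflects these around m̂:
  lower = 2 × 7.668 − 8.038 = 7.298
  upper = 2 × 7.668 − 7.476 = 7.860

(7.298, 7.860)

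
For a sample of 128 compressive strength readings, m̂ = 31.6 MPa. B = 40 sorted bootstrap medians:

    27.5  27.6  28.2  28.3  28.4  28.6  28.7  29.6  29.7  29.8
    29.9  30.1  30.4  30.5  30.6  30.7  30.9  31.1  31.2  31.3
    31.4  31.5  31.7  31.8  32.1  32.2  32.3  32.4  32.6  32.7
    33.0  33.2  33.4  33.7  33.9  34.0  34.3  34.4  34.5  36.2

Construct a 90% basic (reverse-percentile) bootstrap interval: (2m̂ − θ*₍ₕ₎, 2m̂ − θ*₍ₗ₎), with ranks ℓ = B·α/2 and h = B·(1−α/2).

Percentile endpoints at ranks 2 and 38: θ*₍2₎ = 27.6, θ*₍38₎ = 34.4.
Basic interval reflects these around m̂:
  lower = 2 × 31.6 − 34.4 = 28.8
  upper = 2 × 31.6 − 27.6 = 35.6

(28.8, 35.6)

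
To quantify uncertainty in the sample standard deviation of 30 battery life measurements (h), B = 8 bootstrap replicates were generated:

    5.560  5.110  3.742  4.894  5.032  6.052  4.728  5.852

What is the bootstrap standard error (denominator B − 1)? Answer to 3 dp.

SE* = 0.728

Bootstrap SE is the standard deviation of the 8 replicate standard deviations.
Mean of replicates: (5.560 + 5.110 + 3.742 + 4.894 + 5.032 + 6.052 + 4.728 + 5.852) / 8 = 40.9700 / 8 = 5.1212
Sum of squared deviations: (+0.4387)² + (−0.0112)² + (−1.3792)² + (−0.2272)² + (−0.0892)² + (+0.9307)² + (−0.3933)² + (+0.7308)² = 3.7095
Variance = 3.7095 / 7 = 0.5299
SE* = √0.5299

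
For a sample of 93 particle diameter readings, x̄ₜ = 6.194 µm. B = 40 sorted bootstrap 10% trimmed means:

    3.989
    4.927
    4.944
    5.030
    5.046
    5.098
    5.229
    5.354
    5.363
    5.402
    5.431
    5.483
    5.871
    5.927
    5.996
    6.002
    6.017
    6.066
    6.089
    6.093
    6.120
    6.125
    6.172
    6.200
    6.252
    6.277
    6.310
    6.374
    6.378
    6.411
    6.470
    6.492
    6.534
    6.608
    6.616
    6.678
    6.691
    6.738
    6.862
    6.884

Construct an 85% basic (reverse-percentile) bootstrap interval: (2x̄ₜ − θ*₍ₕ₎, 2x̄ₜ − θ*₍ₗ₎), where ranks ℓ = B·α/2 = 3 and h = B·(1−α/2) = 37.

(5.697, 7.444)

Percentile endpoints at ranks 3 and 37: θ*₍3₎ = 4.944, θ*₍37₎ = 6.691.
Basic interval reflects these around x̄ₜ:
  lower = 2 × 6.194 − 6.691 = 5.697
  upper = 2 × 6.194 − 4.944 = 7.444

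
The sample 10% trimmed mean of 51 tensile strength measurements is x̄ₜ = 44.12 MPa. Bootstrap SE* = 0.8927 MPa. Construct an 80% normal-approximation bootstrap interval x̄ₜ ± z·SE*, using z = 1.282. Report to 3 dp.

(42.976, 45.264)

Margin = 1.282 × 0.8927 = 1.1444
Interval: 44.12 ± 1.1444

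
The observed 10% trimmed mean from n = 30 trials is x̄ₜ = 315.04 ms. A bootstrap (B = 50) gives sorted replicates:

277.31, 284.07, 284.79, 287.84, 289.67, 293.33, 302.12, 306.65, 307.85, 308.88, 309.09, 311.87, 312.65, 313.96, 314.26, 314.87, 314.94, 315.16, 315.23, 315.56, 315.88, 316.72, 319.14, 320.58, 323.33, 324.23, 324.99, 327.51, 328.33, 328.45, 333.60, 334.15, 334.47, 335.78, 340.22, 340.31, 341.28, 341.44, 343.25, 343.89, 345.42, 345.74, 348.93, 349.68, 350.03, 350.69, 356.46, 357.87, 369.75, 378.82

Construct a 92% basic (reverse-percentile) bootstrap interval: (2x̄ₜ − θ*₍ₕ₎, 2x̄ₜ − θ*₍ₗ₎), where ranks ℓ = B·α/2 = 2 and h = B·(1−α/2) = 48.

(272.21, 346.01)

Percentile endpoints at ranks 2 and 48: θ*₍2₎ = 284.07, θ*₍48₎ = 357.87.
Basic interval reflects these around x̄ₜ:
  lower = 2 × 315.04 − 357.87 = 272.21
  upper = 2 × 315.04 − 284.07 = 346.01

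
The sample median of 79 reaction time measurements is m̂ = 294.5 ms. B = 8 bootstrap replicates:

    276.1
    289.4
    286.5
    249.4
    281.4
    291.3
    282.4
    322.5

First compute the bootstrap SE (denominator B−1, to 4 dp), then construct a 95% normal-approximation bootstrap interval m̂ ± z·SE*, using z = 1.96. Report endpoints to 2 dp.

Mean of replicates = 284.8750; sum of squared deviations = 2833.7150; SE* = √(2833.7150/7) = 20.1201
Margin = 1.96 × 20.1201 = 39.435
Interval: 294.5 ± 39.435

(255.06, 333.94)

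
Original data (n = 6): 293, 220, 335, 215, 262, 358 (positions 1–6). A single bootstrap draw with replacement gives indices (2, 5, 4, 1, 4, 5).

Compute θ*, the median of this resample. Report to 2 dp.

Resample values: 220, 262, 215, 293, 215, 262.
Sorted: 215, 215, 220, 262, 262, 293
Median = average of the two middle values = 241.00

θ* = 241.00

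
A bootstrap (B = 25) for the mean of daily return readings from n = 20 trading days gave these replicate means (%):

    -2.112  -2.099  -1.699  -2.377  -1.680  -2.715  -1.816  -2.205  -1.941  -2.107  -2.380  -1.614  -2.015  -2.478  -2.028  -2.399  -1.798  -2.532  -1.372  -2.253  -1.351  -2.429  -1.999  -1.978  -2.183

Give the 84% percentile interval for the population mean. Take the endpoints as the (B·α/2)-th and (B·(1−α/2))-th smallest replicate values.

Sorted replicates: -2.715, -2.532, -2.478, -2.429, -2.399, -2.380, -2.377, -2.253, -2.205, -2.183, -2.112, -2.107, -2.099, -2.028, -2.015, -1.999, -1.978, -1.941, -1.816, -1.798, -1.699, -1.680, -1.614, -1.372, -1.351
α = 0.16; lower rank = 25 × 0.080 = 2; upper rank = 25 × 0.920 = 23.
The 2nd smallest replicate is -2.532; the 23rd is -1.614.

(-2.532, -1.614)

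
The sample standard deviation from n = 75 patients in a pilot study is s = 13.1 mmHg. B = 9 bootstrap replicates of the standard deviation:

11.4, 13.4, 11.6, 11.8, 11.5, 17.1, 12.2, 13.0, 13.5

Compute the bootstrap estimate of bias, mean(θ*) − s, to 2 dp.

bias = −0.27

mean(θ*) = (11.4 + 13.4 + 11.6 + 11.8 + 11.5 + 17.1 + 12.2 + 13.0 + 13.5) / 9 = 12.833
bias = 12.833 − 13.1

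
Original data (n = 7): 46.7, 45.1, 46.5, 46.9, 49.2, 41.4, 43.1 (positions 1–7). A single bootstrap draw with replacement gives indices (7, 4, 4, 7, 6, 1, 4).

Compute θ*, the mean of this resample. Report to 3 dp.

Resample values: 43.1, 46.9, 46.9, 43.1, 41.4, 46.7, 46.9.
Mean = (43.1 + 46.9 + 46.9 + 43.1 + 41.4 + 46.7 + 46.9) / 7 = 315.00 / 7 = 45.000

θ* = 45.000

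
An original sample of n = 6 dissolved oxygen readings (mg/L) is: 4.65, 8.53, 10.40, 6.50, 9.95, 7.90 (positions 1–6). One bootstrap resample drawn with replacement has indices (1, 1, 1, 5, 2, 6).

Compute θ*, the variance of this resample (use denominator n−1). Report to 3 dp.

θ* = 5.591

Resample values: 4.65, 4.65, 4.65, 9.95, 8.53, 7.90.
Mean = 6.7217; sum of squared deviations = 27.9561
s² = 27.9561 / 5 = 5.5912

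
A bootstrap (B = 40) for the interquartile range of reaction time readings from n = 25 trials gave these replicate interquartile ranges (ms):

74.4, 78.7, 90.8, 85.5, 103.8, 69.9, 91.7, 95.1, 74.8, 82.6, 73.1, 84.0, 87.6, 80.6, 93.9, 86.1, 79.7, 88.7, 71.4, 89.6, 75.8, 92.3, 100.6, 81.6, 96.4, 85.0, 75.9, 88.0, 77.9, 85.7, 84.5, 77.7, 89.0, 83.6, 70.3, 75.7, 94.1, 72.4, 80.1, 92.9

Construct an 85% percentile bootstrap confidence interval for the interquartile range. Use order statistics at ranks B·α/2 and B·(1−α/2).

Sorted replicates: 69.9, 70.3, 71.4, 72.4, 73.1, 74.4, 74.8, 75.7, 75.8, 75.9, 77.7, 77.9, 78.7, 79.7, 80.1, 80.6, 81.6, 82.6, 83.6, 84.0, 84.5, 85.0, 85.5, 85.7, 86.1, 87.6, 88.0, 88.7, 89.0, 89.6, 90.8, 91.7, 92.3, 92.9, 93.9, 94.1, 95.1, 96.4, 100.6, 103.8
α = 0.15; lower rank = 40 × 0.075 = 3; upper rank = 40 × 0.925 = 37.
The 3rd smallest replicate is 71.4; the 37th is 95.1.

(71.4, 95.1)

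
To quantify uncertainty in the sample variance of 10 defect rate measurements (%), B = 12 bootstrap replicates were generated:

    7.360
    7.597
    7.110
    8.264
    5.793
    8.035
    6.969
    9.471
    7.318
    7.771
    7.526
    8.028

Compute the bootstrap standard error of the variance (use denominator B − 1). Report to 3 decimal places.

Bootstrap SE is the standard deviation of the 12 replicate variances.
Mean of replicates: (7.360 + 7.597 + 7.110 + 8.264 + 5.793 + 8.035 + 6.969 + 9.471 + 7.318 + 7.771 + 7.526 + 8.028) / 12 = 91.2420 / 12 = 7.6035
Sum of squared deviations: (−0.2435)² + (−0.0065)² + (−0.4935)² + (+0.6605)² + (−1.8105)² + (+0.4315)² + (−0.6345)² + (+1.8675)² + (−0.2855)² + (+0.1675)² + (−0.0775)² + (+0.4245)² = 8.3892
Variance = 8.3892 / 11 = 0.7627
SE* = √0.7627

SE* = 0.873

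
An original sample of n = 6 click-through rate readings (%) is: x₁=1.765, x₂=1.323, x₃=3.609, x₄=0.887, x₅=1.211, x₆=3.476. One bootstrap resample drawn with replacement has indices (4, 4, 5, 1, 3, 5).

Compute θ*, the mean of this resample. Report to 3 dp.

θ* = 1.595

Resample values: 0.887, 0.887, 1.211, 1.765, 3.609, 1.211.
Mean = (0.887 + 0.887 + 1.211 + 1.765 + 3.609 + 1.211) / 6 = 9.5700 / 6 = 1.595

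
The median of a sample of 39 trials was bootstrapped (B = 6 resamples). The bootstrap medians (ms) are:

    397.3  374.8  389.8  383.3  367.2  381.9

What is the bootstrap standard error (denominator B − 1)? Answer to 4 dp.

Bootstrap SE is the standard deviation of the 6 replicate medians.
Mean of replicates: (397.3 + 374.8 + 389.8 + 383.3 + 367.2 + 381.9) / 6 = 2294.30000 / 6 = 382.38333
Sum of squared deviations: (+14.91667)² + (−7.58333)² + (+7.41667)² + (+0.91667)² + (−15.18333)² + (−0.48333)² = 566.62833
Variance = 566.62833 / 5 = 113.32567
SE* = √113.32567

SE* = 10.6455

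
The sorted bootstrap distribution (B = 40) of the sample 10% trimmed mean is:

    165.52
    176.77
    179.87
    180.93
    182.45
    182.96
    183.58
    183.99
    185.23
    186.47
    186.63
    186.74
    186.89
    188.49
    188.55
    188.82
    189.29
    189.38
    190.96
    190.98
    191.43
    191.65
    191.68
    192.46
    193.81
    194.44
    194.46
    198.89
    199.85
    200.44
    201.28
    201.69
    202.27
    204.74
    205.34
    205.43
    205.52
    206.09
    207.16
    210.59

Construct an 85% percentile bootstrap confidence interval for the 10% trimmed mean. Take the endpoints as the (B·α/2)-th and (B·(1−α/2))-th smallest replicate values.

α = 0.15; lower rank = 40 × 0.075 = 3; upper rank = 40 × 0.925 = 37.
The 3rd smallest replicate is 179.87; the 37th is 205.52.

(179.87, 205.52)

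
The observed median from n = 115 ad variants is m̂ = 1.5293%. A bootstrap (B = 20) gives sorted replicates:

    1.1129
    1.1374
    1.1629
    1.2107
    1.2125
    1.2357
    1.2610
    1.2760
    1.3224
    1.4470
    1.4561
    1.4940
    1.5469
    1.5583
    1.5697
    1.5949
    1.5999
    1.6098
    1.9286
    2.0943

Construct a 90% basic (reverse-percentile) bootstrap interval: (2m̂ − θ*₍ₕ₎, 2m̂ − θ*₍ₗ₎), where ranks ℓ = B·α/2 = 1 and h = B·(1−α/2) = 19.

(1.1300, 1.9457)

Percentile endpoints at ranks 1 and 19: θ*₍1₎ = 1.1129, θ*₍19₎ = 1.9286.
Basic interval reflects these around m̂:
  lower = 2 × 1.5293 − 1.9286 = 1.1300
  upper = 2 × 1.5293 − 1.1129 = 1.9457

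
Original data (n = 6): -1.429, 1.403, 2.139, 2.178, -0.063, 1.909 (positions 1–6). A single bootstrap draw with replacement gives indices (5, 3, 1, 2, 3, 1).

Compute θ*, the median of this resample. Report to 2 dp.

θ* = 0.67

Resample values: -0.063, 2.139, -1.429, 1.403, 2.139, -1.429.
Sorted: -1.429, -1.429, -0.063, 1.403, 2.139, 2.139
Median = average of the two middle values = 0.67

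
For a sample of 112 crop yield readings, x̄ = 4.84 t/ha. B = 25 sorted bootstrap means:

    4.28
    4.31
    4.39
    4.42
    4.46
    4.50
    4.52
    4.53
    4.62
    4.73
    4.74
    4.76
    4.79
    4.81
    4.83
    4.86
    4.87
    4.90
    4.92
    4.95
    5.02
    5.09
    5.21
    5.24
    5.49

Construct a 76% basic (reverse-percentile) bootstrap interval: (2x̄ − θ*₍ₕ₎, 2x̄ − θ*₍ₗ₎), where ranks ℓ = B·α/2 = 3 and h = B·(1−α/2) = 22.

Percentile endpoints at ranks 3 and 22: θ*₍3₎ = 4.39, θ*₍22₎ = 5.09.
Basic interval reflects these around x̄:
  lower = 2 × 4.84 − 5.09 = 4.59
  upper = 2 × 4.84 − 4.39 = 5.29

(4.59, 5.29)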